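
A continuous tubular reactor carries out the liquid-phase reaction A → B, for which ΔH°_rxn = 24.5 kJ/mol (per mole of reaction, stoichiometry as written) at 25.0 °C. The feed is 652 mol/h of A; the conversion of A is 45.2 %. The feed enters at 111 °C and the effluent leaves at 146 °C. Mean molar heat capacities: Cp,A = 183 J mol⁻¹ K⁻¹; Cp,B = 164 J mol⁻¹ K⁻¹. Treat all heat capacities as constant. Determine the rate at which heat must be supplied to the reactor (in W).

Q_in = 2980 W

Extent of reaction ξ = 0.452 × 652 = 294.7 mol/h
Reaction term: ξ·ΔH°_rxn = 294.7 × 24.5 = 7220.2 kJ/h
Sensible, feed 111→25 °C: -10261 kJ/h
Outlet flows (mol/h): A 357.3, B 294.7
Sensible, products 25→146 °C: 13760 kJ/h
Q = ΔH = 10719 kJ/h = 2.9774 kW
Heat supplied = 2977.4 W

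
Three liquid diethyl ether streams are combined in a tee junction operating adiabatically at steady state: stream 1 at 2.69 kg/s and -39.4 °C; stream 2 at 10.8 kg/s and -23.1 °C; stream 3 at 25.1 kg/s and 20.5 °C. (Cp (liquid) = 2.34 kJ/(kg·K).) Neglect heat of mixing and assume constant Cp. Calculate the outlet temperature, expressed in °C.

T_out = 4.12 °C

No heat crosses the boundary, so H_out = H_in.
Σ ṁᵢCp,ᵢTᵢ = 2.69×2.34×-39.4 + 10.8×2.34×-23.1 + 25.1×2.34×20.5 = 372.26
Σ ṁᵢCp,ᵢ = 2.69×2.34 + 10.8×2.34 + 25.1×2.34 = 90.301
T_out = 372.26 / 90.301 = 4.1224 °C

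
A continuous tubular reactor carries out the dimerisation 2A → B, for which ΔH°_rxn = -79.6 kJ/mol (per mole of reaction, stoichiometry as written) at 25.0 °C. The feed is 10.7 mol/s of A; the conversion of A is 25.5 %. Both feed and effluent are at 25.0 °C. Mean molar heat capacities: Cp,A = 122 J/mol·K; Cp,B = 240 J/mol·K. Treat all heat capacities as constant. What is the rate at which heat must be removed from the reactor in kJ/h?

Extent of reaction ξ = 0.255 × 10.7 / 2 = 1.3642 mol/s
Reaction term: ξ·ΔH°_rxn = 1.3642 × -79.6 = -108.59 kJ/s
Q = ΔH = -108.59 kJ/s = -108.59 kW
Heat removed = 390940 kJ/h

Q_out = 391000 kJ/h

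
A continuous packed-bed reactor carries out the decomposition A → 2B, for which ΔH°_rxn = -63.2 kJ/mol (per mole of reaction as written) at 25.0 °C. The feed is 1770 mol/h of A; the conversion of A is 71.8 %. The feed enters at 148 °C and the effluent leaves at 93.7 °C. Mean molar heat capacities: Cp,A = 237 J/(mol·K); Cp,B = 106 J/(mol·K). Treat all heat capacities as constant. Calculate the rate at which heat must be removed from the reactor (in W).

Q_out = 29200 W

Extent of reaction ξ = 0.718 × 1770 = 1270.9 mol/h
Reaction term: ξ·ΔH°_rxn = 1270.9 × -63.2 = -80318 kJ/h
Sensible, feed 148→25 °C: -51597 kJ/h
Outlet flows (mol/h): A 499.14, B 2541.7
Sensible, products 25→93.7 °C: 26636 kJ/h
Q = ΔH = -105280 kJ/h = -29.244 kW
Heat removed = 29244 W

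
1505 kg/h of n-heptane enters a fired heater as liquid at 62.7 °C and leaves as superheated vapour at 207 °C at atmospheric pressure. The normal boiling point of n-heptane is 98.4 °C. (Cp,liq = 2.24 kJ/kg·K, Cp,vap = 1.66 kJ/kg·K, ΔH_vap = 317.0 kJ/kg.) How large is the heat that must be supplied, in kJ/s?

liquid 62.7→98.4 °C: 79.968 kJ/kg
vaporisation at 98.4 °C: 317 kJ/kg
vapour 98.4→207 °C: 180.28 kJ/kg
Δh = 79.968 + 317 + 180.28 = 577.24 kJ/kg
Q = ṁ·Δh = 1505 kg/h × 577.24 kJ/kg = 868750 kJ/h
|Q| = 241.32 kW

Q = 241 kJ/s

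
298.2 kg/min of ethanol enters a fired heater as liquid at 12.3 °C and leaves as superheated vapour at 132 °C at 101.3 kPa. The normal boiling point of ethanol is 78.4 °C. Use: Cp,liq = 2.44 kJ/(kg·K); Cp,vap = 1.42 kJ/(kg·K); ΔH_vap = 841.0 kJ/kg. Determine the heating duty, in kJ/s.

Q = 5360 kJ/s

liquid 12.3→78.4 °C: 161.28 kJ/kg
vaporisation at 78.4 °C: 841 kJ/kg
vapour 78.4→132 °C: 76.112 kJ/kg
Δh = 161.28 + 841 + 76.112 = 1078.4 kJ/kg
Q = ṁ·Δh = 298.2 kg/min × 1078.4 kJ/kg = 321580 kJ/min
|Q| = 5359.6 kW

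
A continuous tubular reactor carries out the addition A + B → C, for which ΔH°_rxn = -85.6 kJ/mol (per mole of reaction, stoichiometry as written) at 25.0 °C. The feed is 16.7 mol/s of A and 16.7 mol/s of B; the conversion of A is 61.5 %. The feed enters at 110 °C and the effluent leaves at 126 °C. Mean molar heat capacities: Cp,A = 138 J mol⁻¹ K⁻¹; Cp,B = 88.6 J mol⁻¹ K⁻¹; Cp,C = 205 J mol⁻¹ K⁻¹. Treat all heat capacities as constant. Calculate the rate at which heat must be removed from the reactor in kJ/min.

Extent of reaction ξ = 0.615 × 16.7 = 10.271 mol/s
Reaction term: ξ·ΔH°_rxn = 10.271 × -85.6 = -879.15 kJ/s
Sensible, feed 110→25 °C: -321.66 kJ/s
Outlet flows (mol/s): A 6.4295, B 6.4295, C 10.271
Sensible, products 25→126 °C: 359.8 kJ/s
Q = ΔH = -841.01 kJ/s = -841.01 kW
Heat removed = 50461 kJ/min

Q_out = 50500 kJ/min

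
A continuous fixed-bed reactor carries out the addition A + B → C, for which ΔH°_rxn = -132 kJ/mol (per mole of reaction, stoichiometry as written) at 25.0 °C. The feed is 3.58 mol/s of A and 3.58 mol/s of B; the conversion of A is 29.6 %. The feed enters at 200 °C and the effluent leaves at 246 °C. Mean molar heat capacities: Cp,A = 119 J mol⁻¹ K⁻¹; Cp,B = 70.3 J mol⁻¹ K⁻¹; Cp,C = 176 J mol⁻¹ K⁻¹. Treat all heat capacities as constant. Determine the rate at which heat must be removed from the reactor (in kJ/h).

Q_out = 403000 kJ/h

Extent of reaction ξ = 0.296 × 3.58 = 1.0597 mol/s
Reaction term: ξ·ΔH°_rxn = 1.0597 × -132 = -139.88 kJ/s
Sensible, feed 200→25 °C: -118.6 kJ/s
Outlet flows (mol/s): A 2.5203, B 2.5203, C 1.0597
Sensible, products 25→246 °C: 146.66 kJ/s
Q = ΔH = -111.82 kJ/s = -111.82 kW
Heat removed = 402550 kJ/h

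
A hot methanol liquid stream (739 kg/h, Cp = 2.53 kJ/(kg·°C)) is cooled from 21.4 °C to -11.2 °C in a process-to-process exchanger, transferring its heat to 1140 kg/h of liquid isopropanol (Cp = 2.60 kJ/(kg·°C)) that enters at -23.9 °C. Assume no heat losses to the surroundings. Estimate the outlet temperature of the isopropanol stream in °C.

Heat released by hot stream: Q = 739 × 2.53 × (21.4 − -11.2) = 60951 kJ/h
Energy balance on cold side (adiabatic exchanger): Q = ṁ_c·Cp_c·(T_c,out − T_c,in)
T_c,out = -23.9 + 60951/(1140 × 2.60) = -3.3362 °C

T_c,out = -3.34 °C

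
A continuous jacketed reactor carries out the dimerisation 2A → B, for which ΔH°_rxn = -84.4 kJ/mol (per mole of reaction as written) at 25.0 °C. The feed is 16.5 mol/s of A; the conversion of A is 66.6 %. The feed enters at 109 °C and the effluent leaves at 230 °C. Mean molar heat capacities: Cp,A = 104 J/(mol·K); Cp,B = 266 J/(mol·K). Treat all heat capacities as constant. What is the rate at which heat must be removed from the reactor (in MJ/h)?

Q_out = 687 MJ/h

Extent of reaction ξ = 0.666 × 16.5 / 2 = 5.4945 mol/s
Reaction term: ξ·ΔH°_rxn = 5.4945 × -84.4 = -463.74 kJ/s
Sensible, feed 109→25 °C: -144.14 kJ/s
Outlet flows (mol/s): A 5.511, B 5.4945
Sensible, products 25→230 °C: 417.11 kJ/s
Q = ΔH = -190.77 kJ/s = -190.77 kW
Heat removed = 686.77 MJ/h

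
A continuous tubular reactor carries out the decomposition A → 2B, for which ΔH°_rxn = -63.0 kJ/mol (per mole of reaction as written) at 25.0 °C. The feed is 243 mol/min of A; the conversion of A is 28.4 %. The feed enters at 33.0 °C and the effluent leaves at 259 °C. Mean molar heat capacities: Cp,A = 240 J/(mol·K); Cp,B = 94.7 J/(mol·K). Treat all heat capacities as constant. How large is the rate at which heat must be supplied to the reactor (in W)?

Q_in = 134000 W

Extent of reaction ξ = 0.284 × 243 = 69.012 mol/min
Reaction term: ξ·ΔH°_rxn = 69.012 × -63.0 = -4347.8 kJ/min
Sensible, feed 33.0→25 °C: -466.56 kJ/min
Outlet flows (mol/min): A 173.99, B 138.02
Sensible, products 25→259 °C: 12830 kJ/min
Q = ΔH = 8015.4 kJ/min = 133.59 kW
Heat supplied = 133590 W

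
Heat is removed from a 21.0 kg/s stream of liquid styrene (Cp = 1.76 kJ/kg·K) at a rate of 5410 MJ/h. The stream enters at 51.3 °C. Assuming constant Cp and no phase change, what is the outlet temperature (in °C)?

Q = 5410 MJ/h = 1502.8 kJ/s
ΔT = Q/(ṁ·Cp) = 1502.8/(21.0×1.76) = 40.66 K
T_out = 51.3 − 40.66 = 10.64 °C

T_out = 10.6 °C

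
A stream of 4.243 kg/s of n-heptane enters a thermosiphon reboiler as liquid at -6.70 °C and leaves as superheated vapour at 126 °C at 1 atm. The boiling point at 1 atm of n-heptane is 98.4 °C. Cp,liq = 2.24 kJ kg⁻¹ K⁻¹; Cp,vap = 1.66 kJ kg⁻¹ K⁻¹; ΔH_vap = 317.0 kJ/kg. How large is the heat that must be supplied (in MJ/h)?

liquid -6.70→98.4 °C: 235.42 kJ/kg
vaporisation at 98.4 °C: 317 kJ/kg
vapour 98.4→126 °C: 45.816 kJ/kg
Δh = 235.42 + 317 + 45.816 = 598.24 kJ/kg
Q = ṁ·Δh = 4.243 kg/s × 598.24 kJ/kg = 2538.3 kJ/s
|Q| = 2538.3 kW = 9138 MJ/h

Q = 9140 MJ/h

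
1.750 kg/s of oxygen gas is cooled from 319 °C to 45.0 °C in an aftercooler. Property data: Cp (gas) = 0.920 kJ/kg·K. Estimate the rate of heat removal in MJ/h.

Q = ṁ·Cp·ΔT = 1.750 × 0.920 × (45.0 − 319) = -441.14 kJ/s
Cooling duty = 1588.1 MJ/h

Q_c = 1590 MJ/h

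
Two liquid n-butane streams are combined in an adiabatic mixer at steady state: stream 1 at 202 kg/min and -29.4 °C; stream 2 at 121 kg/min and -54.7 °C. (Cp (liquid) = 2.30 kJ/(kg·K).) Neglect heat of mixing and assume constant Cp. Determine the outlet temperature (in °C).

T_out = -38.9 °C

Adiabatic, steady state ⇒ Σ ṁᵢCp,ᵢ(T_out − Tᵢ) = 0
Σ ṁᵢCp,ᵢTᵢ = 202×2.30×-29.4 + 121×2.30×-54.7 = -28882
Σ ṁᵢCp,ᵢ = 202×2.30 + 121×2.30 = 742.9
T_out = -28882 / 742.9 = -38.878 °C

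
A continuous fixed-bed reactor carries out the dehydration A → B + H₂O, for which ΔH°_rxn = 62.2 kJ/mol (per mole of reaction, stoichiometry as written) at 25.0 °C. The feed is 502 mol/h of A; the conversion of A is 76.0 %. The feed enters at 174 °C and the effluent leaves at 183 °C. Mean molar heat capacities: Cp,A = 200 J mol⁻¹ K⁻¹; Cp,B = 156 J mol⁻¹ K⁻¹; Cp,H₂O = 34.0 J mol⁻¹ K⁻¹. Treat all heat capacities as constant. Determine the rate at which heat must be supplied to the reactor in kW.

Extent of reaction ξ = 0.760 × 502 = 381.52 mol/h
Reaction term: ξ·ΔH°_rxn = 381.52 × 62.2 = 23731 kJ/h
Sensible, feed 174→25 °C: -14960 kJ/h
Outlet flows (mol/h): A 120.48, B 381.52, H₂O 381.52
Sensible, products 25→183 °C: 15260 kJ/h
Q = ΔH = 24031 kJ/h = 6.6754 kW
Heat supplied = 6.6754 kW

Q_in = 6.68 kW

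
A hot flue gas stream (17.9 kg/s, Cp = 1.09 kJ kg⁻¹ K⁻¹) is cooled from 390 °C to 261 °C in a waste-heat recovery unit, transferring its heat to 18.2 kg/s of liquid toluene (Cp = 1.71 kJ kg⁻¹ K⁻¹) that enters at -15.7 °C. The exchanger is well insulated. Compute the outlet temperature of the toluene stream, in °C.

Heat released by hot stream: Q = 17.9 × 1.09 × (390 − 261) = 2516.9 kJ/s
Energy balance on cold side (adiabatic exchanger): Q = ṁ_c·Cp_c·(T_c,out − T_c,in)
T_c,out = -15.7 + 2516.9/(18.2 × 1.71) = 65.173 °C

T_c,out = 65.2 °C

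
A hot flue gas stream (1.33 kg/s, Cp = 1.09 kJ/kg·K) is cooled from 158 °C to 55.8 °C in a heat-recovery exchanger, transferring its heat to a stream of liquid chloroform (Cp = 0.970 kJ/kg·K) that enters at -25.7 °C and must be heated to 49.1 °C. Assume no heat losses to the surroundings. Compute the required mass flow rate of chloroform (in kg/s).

Heat released by hot stream: Q = 1.33 × 1.09 × (158 − 55.8) = 148.16 kJ/s
Energy balance on cold side (adiabatic exchanger): Q = ṁ_c·Cp_c·(T_c,out − T_c,in)
ṁ_c = 148.16 / [0.970 × (49.1 − -25.7)] = 2.042 kg/s

ṁ_c = 2.04 kg/s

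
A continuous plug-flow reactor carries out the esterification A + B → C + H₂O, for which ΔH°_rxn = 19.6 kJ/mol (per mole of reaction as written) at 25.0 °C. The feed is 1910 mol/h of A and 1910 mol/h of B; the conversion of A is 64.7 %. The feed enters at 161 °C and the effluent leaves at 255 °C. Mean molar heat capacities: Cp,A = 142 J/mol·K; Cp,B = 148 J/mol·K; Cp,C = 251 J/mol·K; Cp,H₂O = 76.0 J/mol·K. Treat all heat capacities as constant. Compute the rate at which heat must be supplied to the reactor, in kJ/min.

Extent of reaction ξ = 0.647 × 1910 = 1235.8 mol/h
Reaction term: ξ·ΔH°_rxn = 1235.8 × 19.6 = 24221 kJ/h
Sensible, feed 161→25 °C: -75330 kJ/h
Outlet flows (mol/h): A 674.23, B 674.23, C 1235.8, H₂O 1235.8
Sensible, products 25→255 °C: 137910 kJ/h
Q = ΔH = 86804 kJ/h = 24.112 kW
Heat supplied = 1446.7 kJ/min

Q_in = 1450 kJ/min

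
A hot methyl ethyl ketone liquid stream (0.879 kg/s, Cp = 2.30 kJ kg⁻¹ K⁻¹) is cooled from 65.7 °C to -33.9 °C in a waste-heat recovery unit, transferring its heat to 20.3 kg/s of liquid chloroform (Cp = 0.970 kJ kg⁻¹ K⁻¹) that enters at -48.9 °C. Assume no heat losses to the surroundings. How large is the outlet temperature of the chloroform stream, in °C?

T_c,out = -38.7 °C

Heat released by hot stream: Q = 0.879 × 2.30 × (65.7 − -33.9) = 201.36 kJ/s
Energy balance on cold side (adiabatic exchanger): Q = ṁ_c·Cp_c·(T_c,out − T_c,in)
T_c,out = -48.9 + 201.36/(20.3 × 0.970) = -38.674 °C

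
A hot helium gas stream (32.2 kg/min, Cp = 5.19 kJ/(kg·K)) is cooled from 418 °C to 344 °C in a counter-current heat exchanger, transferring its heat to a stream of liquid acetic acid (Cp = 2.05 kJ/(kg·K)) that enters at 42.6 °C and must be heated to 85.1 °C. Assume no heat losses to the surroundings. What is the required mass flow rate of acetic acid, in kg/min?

Heat released by hot stream: Q = 32.2 × 5.19 × (418 − 344) = 12367 kJ/min
Energy balance on cold side (adiabatic exchanger): Q = ṁ_c·Cp_c·(T_c,out − T_c,in)
ṁ_c = 12367 / [2.05 × (85.1 − 42.6)] = 141.94 kg/min

ṁ_c = 142 kg/min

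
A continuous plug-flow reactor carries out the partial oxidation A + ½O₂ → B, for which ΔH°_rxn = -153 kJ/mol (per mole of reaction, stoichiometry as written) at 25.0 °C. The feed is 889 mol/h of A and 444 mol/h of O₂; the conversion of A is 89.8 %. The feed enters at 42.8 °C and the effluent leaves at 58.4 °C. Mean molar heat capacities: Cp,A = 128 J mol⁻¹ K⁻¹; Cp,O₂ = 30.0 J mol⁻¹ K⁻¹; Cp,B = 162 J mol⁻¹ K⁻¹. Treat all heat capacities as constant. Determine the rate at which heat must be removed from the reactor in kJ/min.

Q_out = 1990 kJ/min

Extent of reaction ξ = 0.898 × 889 = 798.32 mol/h
Reaction term: ξ·ΔH°_rxn = 798.32 × -153 = -122140 kJ/h
Sensible, feed 42.8→25 °C: -2262.6 kJ/h
Outlet flows (mol/h): A 90.678, O₂ 44.839, B 798.32
Sensible, products 25→58.4 °C: 4752.2 kJ/h
Q = ΔH = -119650 kJ/h = -33.237 kW
Heat removed = 1994.2 kJ/min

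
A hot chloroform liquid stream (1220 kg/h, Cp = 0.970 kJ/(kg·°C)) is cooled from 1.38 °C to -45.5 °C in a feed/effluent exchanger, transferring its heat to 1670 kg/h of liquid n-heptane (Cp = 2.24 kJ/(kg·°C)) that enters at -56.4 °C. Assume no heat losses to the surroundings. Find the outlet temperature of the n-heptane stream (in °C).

T_c,out = -41.6 °C

Heat released by hot stream: Q = 1220 × 0.970 × (1.38 − -45.5) = 55478 kJ/h
Energy balance on cold side (adiabatic exchanger): Q = ṁ_c·Cp_c·(T_c,out − T_c,in)
T_c,out = -56.4 + 55478/(1670 × 2.24) = -41.57 °C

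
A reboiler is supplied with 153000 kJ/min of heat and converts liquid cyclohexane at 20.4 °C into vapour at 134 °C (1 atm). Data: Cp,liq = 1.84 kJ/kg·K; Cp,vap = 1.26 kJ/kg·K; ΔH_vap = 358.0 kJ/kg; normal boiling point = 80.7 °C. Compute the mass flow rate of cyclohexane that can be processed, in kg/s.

ṁ = 4.76 kg/s

Δh = 1.84×(80.7−20.4) + 358.0 + 1.26×(134−80.7) = 536.11 kJ/kg
Q = 153000 kJ/min = 2550 kJ/s = 2550 kJ/s
ṁ = Q/Δh = 2550 / 536.11 = 4.7565 kg/s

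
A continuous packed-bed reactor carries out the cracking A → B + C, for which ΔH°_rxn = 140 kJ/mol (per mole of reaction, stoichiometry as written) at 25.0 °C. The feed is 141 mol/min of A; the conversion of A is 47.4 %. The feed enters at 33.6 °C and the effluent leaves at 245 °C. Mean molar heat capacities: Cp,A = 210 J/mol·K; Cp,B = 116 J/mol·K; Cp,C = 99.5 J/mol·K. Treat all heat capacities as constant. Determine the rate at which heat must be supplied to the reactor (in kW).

Extent of reaction ξ = 0.474 × 141 = 66.834 mol/min
Reaction term: ξ·ΔH°_rxn = 66.834 × 140 = 9356.8 kJ/min
Sensible, feed 33.6→25 °C: -254.65 kJ/min
Outlet flows (mol/min): A 74.166, B 66.834, C 66.834
Sensible, products 25→245 °C: 6595.1 kJ/min
Q = ΔH = 15697 kJ/min = 261.62 kW
Heat supplied = 261.62 kW

Q_in = 262 kW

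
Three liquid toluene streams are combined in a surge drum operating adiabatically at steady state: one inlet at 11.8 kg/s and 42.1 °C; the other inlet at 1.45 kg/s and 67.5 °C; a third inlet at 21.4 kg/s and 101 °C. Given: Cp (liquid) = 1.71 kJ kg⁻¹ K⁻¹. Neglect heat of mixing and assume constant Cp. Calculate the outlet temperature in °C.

T_out = 79.5 °C

Energy balance with Q = 0: Σ ṁᵢCp,ᵢ(T_out − Tᵢ) = 0
Σ ṁᵢCp,ᵢTᵢ = 11.8×1.71×42.1 + 1.45×1.71×67.5 + 21.4×1.71×101 = 4712.9
Σ ṁᵢCp,ᵢ = 11.8×1.71 + 1.45×1.71 + 21.4×1.71 = 59.251
T_out = 4712.9 / 59.251 = 79.54 °C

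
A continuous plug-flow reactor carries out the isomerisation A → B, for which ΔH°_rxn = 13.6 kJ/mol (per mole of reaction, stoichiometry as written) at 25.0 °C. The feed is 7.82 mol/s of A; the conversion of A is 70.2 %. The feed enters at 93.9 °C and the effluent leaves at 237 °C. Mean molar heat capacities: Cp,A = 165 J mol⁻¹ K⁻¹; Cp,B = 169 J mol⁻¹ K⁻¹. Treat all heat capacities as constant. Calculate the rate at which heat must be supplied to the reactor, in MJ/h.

Extent of reaction ξ = 0.702 × 7.82 = 5.4896 mol/s
Reaction term: ξ·ΔH°_rxn = 5.4896 × 13.6 = 74.659 kJ/s
Sensible, feed 93.9→25 °C: -88.902 kJ/s
Outlet flows (mol/s): A 2.3304, B 5.4896
Sensible, products 25→237 °C: 278.2 kJ/s
Q = ΔH = 263.96 kJ/s = 263.96 kW
Heat supplied = 950.24 MJ/h

Q_in = 950 MJ/h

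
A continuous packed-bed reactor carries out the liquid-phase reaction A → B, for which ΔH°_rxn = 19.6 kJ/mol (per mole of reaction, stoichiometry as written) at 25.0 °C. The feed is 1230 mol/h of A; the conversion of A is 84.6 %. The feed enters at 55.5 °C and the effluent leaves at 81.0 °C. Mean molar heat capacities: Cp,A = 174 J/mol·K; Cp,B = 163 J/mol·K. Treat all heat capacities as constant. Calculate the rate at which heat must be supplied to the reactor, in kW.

Extent of reaction ξ = 0.846 × 1230 = 1040.6 mol/h
Reaction term: ξ·ΔH°_rxn = 1040.6 × 19.6 = 20395 kJ/h
Sensible, feed 55.5→25 °C: -6527.6 kJ/h
Outlet flows (mol/h): A 189.42, B 1040.6
Sensible, products 25→81.0 °C: 11344 kJ/h
Q = ΔH = 25212 kJ/h = 7.0033 kW
Heat supplied = 7.0033 kW

Q_in = 7.00 kW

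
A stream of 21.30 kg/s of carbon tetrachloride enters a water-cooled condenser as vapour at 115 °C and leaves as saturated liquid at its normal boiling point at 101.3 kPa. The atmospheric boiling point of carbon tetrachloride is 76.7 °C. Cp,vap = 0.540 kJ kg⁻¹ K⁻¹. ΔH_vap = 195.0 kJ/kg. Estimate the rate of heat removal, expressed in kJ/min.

Q_c = 276000 kJ/min

vapour 115→76.7 °C: -20.682 kJ/kg
condensation at 76.7 °C: -195 kJ/kg
Δh = -20.682 + -195 = -215.68 kJ/kg
Q = ṁ·Δh = 21.30 kg/s × -215.68 kJ/kg = -4594 kJ/s
|Q| = 4594 kW = 275640 kJ/min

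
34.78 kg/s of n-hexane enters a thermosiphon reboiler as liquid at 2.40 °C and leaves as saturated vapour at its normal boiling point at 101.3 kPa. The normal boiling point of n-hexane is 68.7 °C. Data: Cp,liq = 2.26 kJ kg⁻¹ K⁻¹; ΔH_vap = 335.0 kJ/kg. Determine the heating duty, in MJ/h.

liquid 2.40→68.7 °C: 149.84 kJ/kg
vaporisation at 68.7 °C: 335 kJ/kg
Δh = 149.84 + 335 = 484.84 kJ/kg
Q = ṁ·Δh = 34.78 kg/s × 484.84 kJ/kg = 16863 kJ/s
|Q| = 16863 kW = 60706 MJ/h

Q = 60700 MJ/h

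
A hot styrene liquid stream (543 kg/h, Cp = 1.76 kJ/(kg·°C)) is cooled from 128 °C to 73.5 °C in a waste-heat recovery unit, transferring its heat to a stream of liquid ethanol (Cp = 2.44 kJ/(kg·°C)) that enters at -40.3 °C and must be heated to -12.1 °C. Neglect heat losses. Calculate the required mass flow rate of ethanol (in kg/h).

ṁ_c = 757 kg/h

Heat released by hot stream: Q = 543 × 1.76 × (128 − 73.5) = 52085 kJ/h
Energy balance on cold side (adiabatic exchanger): Q = ṁ_c·Cp_c·(T_c,out − T_c,in)
ṁ_c = 52085 / [2.44 × (-12.1 − -40.3)] = 756.96 kg/h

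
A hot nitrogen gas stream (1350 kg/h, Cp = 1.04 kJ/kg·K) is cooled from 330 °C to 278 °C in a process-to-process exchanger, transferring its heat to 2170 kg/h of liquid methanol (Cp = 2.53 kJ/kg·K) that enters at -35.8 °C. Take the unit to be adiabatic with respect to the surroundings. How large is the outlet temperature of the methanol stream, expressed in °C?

Heat released by hot stream: Q = 1350 × 1.04 × (330 − 278) = 73008 kJ/h
Energy balance on cold side (adiabatic exchanger): Q = ṁ_c·Cp_c·(T_c,out − T_c,in)
T_c,out = -35.8 + 73008/(2170 × 2.53) = -22.502 °C

T_c,out = -22.5 °C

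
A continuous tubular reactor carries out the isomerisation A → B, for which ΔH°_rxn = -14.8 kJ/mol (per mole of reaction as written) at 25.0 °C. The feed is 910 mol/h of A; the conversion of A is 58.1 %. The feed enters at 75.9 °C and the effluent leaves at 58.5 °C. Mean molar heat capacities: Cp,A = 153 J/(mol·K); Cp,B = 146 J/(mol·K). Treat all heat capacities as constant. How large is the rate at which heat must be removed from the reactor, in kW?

Q_out = 2.88 kW

Extent of reaction ξ = 0.581 × 910 = 528.71 mol/h
Reaction term: ξ·ΔH°_rxn = 528.71 × -14.8 = -7824.9 kJ/h
Sensible, feed 75.9→25 °C: -7086.8 kJ/h
Outlet flows (mol/h): A 381.29, B 528.71
Sensible, products 25→58.5 °C: 4540.2 kJ/h
Q = ΔH = -10371 kJ/h = -2.881 kW
Heat removed = 2.881 kW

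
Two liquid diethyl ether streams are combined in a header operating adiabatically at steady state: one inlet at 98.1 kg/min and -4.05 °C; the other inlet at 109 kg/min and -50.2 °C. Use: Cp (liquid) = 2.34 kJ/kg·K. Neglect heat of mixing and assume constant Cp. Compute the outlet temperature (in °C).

T_out = -28.3 °C

Adiabatic, steady state ⇒ Σ ṁᵢCp,ᵢ(T_out − Tᵢ) = 0
T_out = Σ ṁᵢCp,ᵢTᵢ / Σ ṁᵢCp,ᵢ
      = -13734 / 484.61 = -28.339 °C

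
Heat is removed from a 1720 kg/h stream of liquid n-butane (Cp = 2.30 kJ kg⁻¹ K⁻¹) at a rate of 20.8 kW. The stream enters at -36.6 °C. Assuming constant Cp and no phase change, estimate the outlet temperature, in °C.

T_out = -55.5 °C

Q = 20.8 kW = 74880 kJ/h
ΔT = Q/(ṁ·Cp) = 74880/(1720×2.30) = 18.928 K
T_out = -36.6 − 18.928 = -55.528 °C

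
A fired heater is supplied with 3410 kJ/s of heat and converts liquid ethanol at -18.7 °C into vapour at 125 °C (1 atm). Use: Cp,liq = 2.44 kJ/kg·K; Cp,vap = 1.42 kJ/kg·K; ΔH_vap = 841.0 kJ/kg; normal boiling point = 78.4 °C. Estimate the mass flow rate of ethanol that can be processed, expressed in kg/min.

Δh = 2.44×(78.4−-18.7) + 841.0 + 1.42×(125−78.4) = 1144.1 kJ/kg
Q = 3410 kJ/s = 3410 kJ/s = 204600 kJ/min
ṁ = Q/Δh = 204600 / 1144.1 = 178.83 kg/min

ṁ = 179 kg/min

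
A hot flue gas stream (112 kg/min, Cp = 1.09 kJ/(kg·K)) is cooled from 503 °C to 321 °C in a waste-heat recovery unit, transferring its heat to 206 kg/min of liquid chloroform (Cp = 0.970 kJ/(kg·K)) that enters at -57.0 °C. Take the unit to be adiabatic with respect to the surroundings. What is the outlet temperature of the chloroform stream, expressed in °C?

Heat released by hot stream: Q = 112 × 1.09 × (503 − 321) = 22219 kJ/min
Energy balance on cold side (adiabatic exchanger): Q = ṁ_c·Cp_c·(T_c,out − T_c,in)
T_c,out = -57.0 + 22219/(206 × 0.970) = 54.193 °C

T_c,out = 54.2 °C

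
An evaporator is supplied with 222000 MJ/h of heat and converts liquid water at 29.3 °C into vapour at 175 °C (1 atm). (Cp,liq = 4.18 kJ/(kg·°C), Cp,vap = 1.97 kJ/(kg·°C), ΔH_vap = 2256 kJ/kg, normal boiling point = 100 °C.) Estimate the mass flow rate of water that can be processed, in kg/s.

ṁ = 22.8 kg/s

Δh = 4.18×(100−29.3) + 2256 + 1.97×(175−100) = 2699.3 kJ/kg
Q = 222000 MJ/h = 61667 kJ/s = 61667 kJ/s
ṁ = Q/Δh = 61667 / 2699.3 = 22.846 kg/s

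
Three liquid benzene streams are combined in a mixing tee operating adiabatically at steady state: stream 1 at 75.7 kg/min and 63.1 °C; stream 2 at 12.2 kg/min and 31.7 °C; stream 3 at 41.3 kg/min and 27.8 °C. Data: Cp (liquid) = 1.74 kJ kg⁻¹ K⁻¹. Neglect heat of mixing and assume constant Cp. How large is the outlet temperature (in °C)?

Adiabatic, steady state ⇒ Σ ṁᵢCp,ᵢ(T_out − Tᵢ) = 0
T_out = Σ ṁᵢCp,ᵢTᵢ / Σ ṁᵢCp,ᵢ
      = 10982 / 224.81 = 48.851 °C

T_out = 48.9 °C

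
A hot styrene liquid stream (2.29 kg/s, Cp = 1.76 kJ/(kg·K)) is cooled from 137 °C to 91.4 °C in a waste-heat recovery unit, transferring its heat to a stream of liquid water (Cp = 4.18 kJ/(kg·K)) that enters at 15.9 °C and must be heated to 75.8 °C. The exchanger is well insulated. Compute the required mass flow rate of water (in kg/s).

Heat released by hot stream: Q = 2.29 × 1.76 × (137 − 91.4) = 183.79 kJ/s
Energy balance on cold side (adiabatic exchanger): Q = ṁ_c·Cp_c·(T_c,out − T_c,in)
ṁ_c = 183.79 / [4.18 × (75.8 − 15.9)] = 0.73402 kg/s

ṁ_c = 0.734 kg/s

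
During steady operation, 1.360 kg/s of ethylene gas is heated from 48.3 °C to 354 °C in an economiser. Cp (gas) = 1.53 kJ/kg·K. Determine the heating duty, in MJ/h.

Q = 2290 MJ/h

Q = ṁ·Cp·ΔT = 1.360 × 1.53 × (354 − 48.3) = 636.1 kJ/s
Heating duty = 2290 MJ/h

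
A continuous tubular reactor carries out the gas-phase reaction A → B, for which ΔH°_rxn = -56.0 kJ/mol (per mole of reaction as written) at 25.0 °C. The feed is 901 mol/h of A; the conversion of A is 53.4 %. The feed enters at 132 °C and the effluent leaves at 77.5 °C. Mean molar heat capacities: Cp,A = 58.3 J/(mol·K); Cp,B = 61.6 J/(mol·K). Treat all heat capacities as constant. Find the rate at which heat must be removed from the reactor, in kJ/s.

Extent of reaction ξ = 0.534 × 901 = 481.13 mol/h
Reaction term: ξ·ΔH°_rxn = 481.13 × -56.0 = -26944 kJ/h
Sensible, feed 132→25 °C: -5620.5 kJ/h
Outlet flows (mol/h): A 419.87, B 481.13
Sensible, products 25→77.5 °C: 2841.1 kJ/h
Q = ΔH = -29723 kJ/h = -8.2564 kW
Heat removed = 8.2564 kJ/s

Q_out = 8.26 kJ/s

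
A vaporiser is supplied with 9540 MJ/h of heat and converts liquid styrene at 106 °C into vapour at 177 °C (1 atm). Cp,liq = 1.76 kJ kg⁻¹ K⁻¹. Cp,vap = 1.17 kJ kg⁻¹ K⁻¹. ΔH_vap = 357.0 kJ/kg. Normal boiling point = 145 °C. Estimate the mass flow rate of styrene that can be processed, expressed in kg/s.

ṁ = 5.72 kg/s

Δh = 1.76×(145−106) + 357.0 + 1.17×(177−145) = 463.08 kJ/kg
Q = 9540 MJ/h = 2650 kJ/s = 2650 kJ/s
ṁ = Q/Δh = 2650 / 463.08 = 5.7226 kg/s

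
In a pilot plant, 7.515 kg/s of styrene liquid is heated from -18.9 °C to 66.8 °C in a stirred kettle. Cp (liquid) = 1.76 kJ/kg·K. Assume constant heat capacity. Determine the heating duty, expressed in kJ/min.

Q = 68000 kJ/min

Q = ṁ·Cp·ΔT = 7.515 × 1.76 × (66.8 − -18.9) = 1133.5 kJ/s
Heating duty = 68010 kJ/min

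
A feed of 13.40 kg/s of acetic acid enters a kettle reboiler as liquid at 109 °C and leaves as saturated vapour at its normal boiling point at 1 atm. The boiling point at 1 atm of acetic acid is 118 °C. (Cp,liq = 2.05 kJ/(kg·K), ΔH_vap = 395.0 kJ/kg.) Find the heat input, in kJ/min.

Q = 332000 kJ/min

liquid 109→118 °C: 18.45 kJ/kg
vaporisation at 118 °C: 395 kJ/kg
Δh = 18.45 + 395 = 413.45 kJ/kg
Q = ṁ·Δh = 13.40 kg/s × 413.45 kJ/kg = 5540.2 kJ/s
|Q| = 5540.2 kW = 332410 kJ/min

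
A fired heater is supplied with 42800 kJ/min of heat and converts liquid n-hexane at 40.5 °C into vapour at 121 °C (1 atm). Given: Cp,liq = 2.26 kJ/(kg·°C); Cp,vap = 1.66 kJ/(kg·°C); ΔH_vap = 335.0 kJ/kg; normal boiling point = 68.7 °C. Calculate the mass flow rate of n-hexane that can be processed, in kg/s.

Δh = 2.26×(68.7−40.5) + 335.0 + 1.66×(121−68.7) = 485.55 kJ/kg
Q = 42800 kJ/min = 713.33 kJ/s = 713.33 kJ/s
ṁ = Q/Δh = 713.33 / 485.55 = 1.4691 kg/s

ṁ = 1.47 kg/s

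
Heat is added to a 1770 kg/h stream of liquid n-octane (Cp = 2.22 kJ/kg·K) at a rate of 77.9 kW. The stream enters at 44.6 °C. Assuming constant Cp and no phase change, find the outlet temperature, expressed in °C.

Q = 77.9 kW = 280440 kJ/h
ΔT = Q/(ṁ·Cp) = 280440/(1770×2.22) = 71.37 K
T_out = 44.6 + 71.37 = 115.97 °C

T_out = 116 °C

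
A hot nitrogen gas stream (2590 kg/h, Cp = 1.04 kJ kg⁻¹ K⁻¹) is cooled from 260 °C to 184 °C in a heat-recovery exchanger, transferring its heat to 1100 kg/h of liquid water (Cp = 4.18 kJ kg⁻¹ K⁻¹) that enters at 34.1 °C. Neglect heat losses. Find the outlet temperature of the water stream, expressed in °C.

Heat released by hot stream: Q = 2590 × 1.04 × (260 − 184) = 204710 kJ/h
Energy balance on cold side (adiabatic exchanger): Q = ṁ_c·Cp_c·(T_c,out − T_c,in)
T_c,out = 34.1 + 204710/(1100 × 4.18) = 78.622 °C

T_c,out = 78.6 °C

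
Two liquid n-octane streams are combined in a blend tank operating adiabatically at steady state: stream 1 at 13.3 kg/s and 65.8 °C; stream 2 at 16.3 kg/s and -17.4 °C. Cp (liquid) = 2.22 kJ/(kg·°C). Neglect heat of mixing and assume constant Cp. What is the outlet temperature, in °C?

T_out = 20.0 °C

Energy balance with Q = 0: Σ ṁᵢCp,ᵢ(T_out − Tᵢ) = 0
T_out = Σ ṁᵢCp,ᵢTᵢ / Σ ṁᵢCp,ᵢ
      = 1313.2 / 65.712 = 19.984 °C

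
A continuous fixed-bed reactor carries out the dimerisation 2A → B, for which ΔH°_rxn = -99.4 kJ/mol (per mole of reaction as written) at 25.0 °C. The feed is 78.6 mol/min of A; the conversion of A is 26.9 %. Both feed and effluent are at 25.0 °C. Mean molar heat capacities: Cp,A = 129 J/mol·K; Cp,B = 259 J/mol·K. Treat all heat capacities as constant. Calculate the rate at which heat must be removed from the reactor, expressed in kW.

Extent of reaction ξ = 0.269 × 78.6 / 2 = 10.572 mol/min
Reaction term: ξ·ΔH°_rxn = 10.572 × -99.4 = -1050.8 kJ/min
Q = ΔH = -1050.8 kJ/min = -17.514 kW
Heat removed = 17.514 kW

Q_out = 17.5 kW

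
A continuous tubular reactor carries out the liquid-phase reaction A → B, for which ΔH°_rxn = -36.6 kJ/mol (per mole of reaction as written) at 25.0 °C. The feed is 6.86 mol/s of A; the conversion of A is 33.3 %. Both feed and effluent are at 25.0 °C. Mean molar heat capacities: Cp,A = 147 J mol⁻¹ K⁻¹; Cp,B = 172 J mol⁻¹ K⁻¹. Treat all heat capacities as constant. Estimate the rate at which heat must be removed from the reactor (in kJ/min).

Q_out = 5020 kJ/min

Extent of reaction ξ = 0.333 × 6.86 = 2.2844 mol/s
Reaction term: ξ·ΔH°_rxn = 2.2844 × -36.6 = -83.608 kJ/s
Q = ΔH = -83.608 kJ/s = -83.608 kW
Heat removed = 5016.5 kJ/min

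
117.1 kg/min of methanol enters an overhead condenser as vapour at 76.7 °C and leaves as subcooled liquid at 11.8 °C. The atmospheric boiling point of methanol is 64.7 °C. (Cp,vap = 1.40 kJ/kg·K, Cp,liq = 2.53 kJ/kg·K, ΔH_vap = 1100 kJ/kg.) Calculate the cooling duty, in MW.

vapour 76.7→64.7 °C: -16.8 kJ/kg
condensation at 64.7 °C: -1100 kJ/kg
liquid 64.7→11.8 °C: -133.84 kJ/kg
Δh = -16.8 + -1100 + -133.84 = -1250.6 kJ/kg
Q = ṁ·Δh = 117.1 kg/min × -1250.6 kJ/kg = -146450 kJ/min
|Q| = 2440.8 kW = 2.4408 MW

Q_c = 2.44 MW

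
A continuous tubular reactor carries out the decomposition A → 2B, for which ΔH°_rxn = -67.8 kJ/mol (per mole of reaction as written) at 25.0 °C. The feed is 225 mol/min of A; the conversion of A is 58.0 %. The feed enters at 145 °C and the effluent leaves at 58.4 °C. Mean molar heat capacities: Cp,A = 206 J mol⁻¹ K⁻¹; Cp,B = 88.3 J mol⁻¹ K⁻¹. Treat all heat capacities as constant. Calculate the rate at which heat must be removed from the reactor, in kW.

Q_out = 216 kW

Extent of reaction ξ = 0.580 × 225 = 130.5 mol/min
Reaction term: ξ·ΔH°_rxn = 130.5 × -67.8 = -8847.9 kJ/min
Sensible, feed 145→25 °C: -5562 kJ/min
Outlet flows (mol/min): A 94.5, B 261
Sensible, products 25→58.4 °C: 1419.9 kJ/min
Q = ΔH = -12990 kJ/min = -216.5 kW
Heat removed = 216.5 kW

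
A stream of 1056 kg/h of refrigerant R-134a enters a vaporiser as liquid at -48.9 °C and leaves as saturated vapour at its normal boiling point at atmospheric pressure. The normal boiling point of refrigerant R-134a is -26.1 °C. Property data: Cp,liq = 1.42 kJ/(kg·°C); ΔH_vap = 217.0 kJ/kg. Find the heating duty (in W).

liquid -48.9→-26.1 °C: 32.376 kJ/kg
vaporisation at -26.1 °C: 217 kJ/kg
Δh = 32.376 + 217 = 249.38 kJ/kg
Q = ṁ·Δh = 1056 kg/h × 249.38 kJ/kg = 263340 kJ/h
|Q| = 73.15 kW = 73150 W

Q = 73200 W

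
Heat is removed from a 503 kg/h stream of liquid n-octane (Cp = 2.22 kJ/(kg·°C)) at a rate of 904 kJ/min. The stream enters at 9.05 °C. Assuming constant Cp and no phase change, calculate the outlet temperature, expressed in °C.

Q = 904 kJ/min = 54240 kJ/h
ΔT = Q/(ṁ·Cp) = 54240/(503×2.22) = 48.573 K
T_out = 9.05 − 48.573 = -39.523 °C

T_out = -39.5 °C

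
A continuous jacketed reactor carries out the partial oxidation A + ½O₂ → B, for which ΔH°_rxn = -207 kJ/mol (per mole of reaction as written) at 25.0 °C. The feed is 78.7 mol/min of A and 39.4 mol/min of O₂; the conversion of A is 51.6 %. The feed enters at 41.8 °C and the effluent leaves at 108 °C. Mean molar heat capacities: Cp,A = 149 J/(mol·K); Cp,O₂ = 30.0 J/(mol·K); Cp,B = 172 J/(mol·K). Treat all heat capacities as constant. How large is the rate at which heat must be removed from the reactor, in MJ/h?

Q_out = 451 MJ/h

Extent of reaction ξ = 0.516 × 78.7 = 40.609 mol/min
Reaction term: ξ·ΔH°_rxn = 40.609 × -207 = -8406.1 kJ/min
Sensible, feed 41.8→25 °C: -216.86 kJ/min
Outlet flows (mol/min): A 38.091, O₂ 19.095, B 40.609
Sensible, products 25→108 °C: 1098.4 kJ/min
Q = ΔH = -7524.6 kJ/min = -125.41 kW
Heat removed = 451.48 MJ/h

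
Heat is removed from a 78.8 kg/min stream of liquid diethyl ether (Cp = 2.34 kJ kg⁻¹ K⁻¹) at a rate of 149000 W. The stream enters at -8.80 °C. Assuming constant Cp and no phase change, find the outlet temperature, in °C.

Q = 149000 W = 8940 kJ/min
ΔT = Q/(ṁ·Cp) = 8940/(78.8×2.34) = 48.484 K
T_out = -8.80 − 48.484 = -57.284 °C

T_out = -57.3 °C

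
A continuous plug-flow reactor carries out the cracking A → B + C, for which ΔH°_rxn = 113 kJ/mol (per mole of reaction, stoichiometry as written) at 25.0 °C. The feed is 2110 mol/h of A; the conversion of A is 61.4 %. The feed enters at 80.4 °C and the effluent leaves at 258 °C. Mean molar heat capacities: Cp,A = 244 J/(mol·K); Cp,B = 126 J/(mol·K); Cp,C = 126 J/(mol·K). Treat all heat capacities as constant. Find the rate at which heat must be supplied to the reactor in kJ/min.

Extent of reaction ξ = 0.614 × 2110 = 1295.5 mol/h
Reaction term: ξ·ΔH°_rxn = 1295.5 × 113 = 146400 kJ/h
Sensible, feed 80.4→25 °C: -28522 kJ/h
Outlet flows (mol/h): A 814.46, B 1295.5, C 1295.5
Sensible, products 25→258 °C: 122370 kJ/h
Q = ΔH = 240250 kJ/h = 66.735 kW
Heat supplied = 4004.1 kJ/min

Q_in = 4000 kJ/min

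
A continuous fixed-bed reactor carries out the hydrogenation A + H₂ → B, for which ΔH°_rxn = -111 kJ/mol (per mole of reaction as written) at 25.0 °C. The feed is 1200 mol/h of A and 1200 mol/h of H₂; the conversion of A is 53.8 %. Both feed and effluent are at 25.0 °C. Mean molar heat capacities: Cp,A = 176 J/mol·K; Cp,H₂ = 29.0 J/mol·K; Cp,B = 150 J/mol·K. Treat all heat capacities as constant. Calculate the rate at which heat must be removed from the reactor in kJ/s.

Q_out = 19.9 kJ/s

Extent of reaction ξ = 0.538 × 1200 = 645.6 mol/h
Reaction term: ξ·ΔH°_rxn = 645.6 × -111 = -71662 kJ/h
Q = ΔH = -71662 kJ/h = -19.906 kW
Heat removed = 19.906 kJ/s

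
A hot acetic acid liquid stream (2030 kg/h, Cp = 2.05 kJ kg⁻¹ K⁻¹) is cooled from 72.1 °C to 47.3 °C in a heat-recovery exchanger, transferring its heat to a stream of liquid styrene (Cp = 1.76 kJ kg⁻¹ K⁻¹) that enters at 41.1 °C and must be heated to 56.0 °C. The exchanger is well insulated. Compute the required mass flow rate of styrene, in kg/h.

Heat released by hot stream: Q = 2030 × 2.05 × (72.1 − 47.3) = 103210 kJ/h
Energy balance on cold side (adiabatic exchanger): Q = ṁ_c·Cp_c·(T_c,out − T_c,in)
ṁ_c = 103210 / [1.76 × (56.0 − 41.1)] = 3935.5 kg/h

ṁ_c = 3940 kg/h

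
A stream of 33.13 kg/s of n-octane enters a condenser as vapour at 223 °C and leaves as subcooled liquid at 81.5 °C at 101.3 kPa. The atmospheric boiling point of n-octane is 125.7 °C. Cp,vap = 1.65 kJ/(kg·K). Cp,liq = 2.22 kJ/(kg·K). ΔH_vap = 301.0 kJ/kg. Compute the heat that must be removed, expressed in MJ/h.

vapour 223→125.7 °C: -160.54 kJ/kg
condensation at 125.7 °C: -301 kJ/kg
liquid 125.7→81.5 °C: -98.124 kJ/kg
Δh = -160.54 + -301 + -98.124 = -559.67 kJ/kg
Q = ṁ·Δh = 33.13 kg/s × -559.67 kJ/kg = -18542 kJ/s
|Q| = 18542 kW = 66751 MJ/h

Q_c = 66800 MJ/h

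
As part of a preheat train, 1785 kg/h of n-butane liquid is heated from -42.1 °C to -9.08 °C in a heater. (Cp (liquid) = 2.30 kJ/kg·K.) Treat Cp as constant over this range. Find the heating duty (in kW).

Q = 37.7 kW

Q = ṁ·Cp·ΔT = 1785 × 2.30 × (-9.08 − -42.1) = 135560 kJ/h
Converting: 135560 / 3600 s = 37.657 kW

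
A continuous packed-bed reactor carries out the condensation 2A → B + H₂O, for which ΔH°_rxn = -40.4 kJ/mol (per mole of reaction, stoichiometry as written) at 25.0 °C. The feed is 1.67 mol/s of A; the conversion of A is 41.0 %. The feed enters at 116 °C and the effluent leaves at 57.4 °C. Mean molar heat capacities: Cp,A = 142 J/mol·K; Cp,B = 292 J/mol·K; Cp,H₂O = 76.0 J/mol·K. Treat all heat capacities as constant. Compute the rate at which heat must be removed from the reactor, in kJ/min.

Extent of reaction ξ = 0.410 × 1.67 / 2 = 0.34235 mol/s
Reaction term: ξ·ΔH°_rxn = 0.34235 × -40.4 = -13.831 kJ/s
Sensible, feed 116→25 °C: -21.58 kJ/s
Outlet flows (mol/s): A 0.9853, B 0.34235, H₂O 0.34235
Sensible, products 25→57.4 °C: 8.6151 kJ/s
Q = ΔH = -26.796 kJ/s = -26.796 kW
Heat removed = 1607.7 kJ/min

Q_out = 1610 kJ/min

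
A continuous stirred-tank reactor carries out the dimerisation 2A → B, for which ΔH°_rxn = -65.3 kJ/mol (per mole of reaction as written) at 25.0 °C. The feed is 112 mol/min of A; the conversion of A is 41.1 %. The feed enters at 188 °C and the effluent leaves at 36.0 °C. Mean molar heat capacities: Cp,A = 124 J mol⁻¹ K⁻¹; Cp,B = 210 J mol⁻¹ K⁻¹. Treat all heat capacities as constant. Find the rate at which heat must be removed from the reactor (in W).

Q_out = 60400 W

Extent of reaction ξ = 0.411 × 112 / 2 = 23.016 mol/min
Reaction term: ξ·ΔH°_rxn = 23.016 × -65.3 = -1502.9 kJ/min
Sensible, feed 188→25 °C: -2263.7 kJ/min
Outlet flows (mol/min): A 65.968, B 23.016
Sensible, products 25→36.0 °C: 143.15 kJ/min
Q = ΔH = -3623.5 kJ/min = -60.392 kW
Heat removed = 60392 W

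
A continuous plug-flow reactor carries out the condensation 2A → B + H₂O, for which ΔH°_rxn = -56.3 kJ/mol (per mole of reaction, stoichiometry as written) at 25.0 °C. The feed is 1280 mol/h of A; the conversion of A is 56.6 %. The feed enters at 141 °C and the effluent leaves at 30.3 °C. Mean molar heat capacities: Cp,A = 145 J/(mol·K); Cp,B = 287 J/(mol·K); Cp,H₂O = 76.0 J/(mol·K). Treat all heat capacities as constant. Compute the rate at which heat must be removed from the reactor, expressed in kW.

Extent of reaction ξ = 0.566 × 1280 / 2 = 362.24 mol/h
Reaction term: ξ·ΔH°_rxn = 362.24 × -56.3 = -20394 kJ/h
Sensible, feed 141→25 °C: -21530 kJ/h
Outlet flows (mol/h): A 555.52, B 362.24, H₂O 362.24
Sensible, products 25→30.3 °C: 1123.8 kJ/h
Q = ΔH = -40800 kJ/h = -11.333 kW
Heat removed = 11.333 kW

Q_out = 11.3 kW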